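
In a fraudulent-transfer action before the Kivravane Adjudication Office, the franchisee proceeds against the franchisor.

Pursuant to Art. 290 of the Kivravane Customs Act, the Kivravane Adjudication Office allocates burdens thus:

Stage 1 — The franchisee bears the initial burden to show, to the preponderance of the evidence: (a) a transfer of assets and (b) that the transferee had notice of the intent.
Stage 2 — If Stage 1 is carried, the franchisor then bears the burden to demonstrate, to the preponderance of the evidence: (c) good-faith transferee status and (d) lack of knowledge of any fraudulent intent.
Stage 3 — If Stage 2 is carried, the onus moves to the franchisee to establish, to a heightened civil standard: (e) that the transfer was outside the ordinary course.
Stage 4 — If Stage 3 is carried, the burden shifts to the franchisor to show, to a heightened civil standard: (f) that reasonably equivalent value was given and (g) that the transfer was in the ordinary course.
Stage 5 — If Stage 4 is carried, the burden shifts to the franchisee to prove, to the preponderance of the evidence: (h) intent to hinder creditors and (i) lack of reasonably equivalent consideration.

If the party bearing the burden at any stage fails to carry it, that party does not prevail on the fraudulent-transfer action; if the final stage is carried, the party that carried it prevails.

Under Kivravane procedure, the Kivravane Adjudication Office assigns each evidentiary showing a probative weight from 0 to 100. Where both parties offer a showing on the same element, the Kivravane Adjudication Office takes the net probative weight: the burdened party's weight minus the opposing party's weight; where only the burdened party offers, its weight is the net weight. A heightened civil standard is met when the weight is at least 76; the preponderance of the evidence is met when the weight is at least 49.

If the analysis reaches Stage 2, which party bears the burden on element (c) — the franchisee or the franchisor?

franchisor

Stage 2's rule assigns the burden to the franchisor (to the preponderance of the evidence).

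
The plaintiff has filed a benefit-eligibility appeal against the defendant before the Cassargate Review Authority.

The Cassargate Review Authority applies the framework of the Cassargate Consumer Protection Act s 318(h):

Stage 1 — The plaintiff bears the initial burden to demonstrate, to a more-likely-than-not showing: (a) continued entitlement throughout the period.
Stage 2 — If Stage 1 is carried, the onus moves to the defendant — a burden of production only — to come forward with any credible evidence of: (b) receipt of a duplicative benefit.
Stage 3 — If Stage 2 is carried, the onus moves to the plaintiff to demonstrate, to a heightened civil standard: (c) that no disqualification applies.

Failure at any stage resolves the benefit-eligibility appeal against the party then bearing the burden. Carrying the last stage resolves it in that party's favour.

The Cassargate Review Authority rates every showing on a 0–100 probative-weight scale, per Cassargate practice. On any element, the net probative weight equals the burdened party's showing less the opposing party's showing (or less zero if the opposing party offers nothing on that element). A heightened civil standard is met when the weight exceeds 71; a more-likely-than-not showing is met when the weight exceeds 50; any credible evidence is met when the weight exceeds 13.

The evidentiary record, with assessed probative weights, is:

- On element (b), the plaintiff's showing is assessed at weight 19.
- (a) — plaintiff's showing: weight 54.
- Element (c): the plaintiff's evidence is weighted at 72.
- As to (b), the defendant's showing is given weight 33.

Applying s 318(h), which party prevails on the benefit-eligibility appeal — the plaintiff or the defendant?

plaintiff

Stage 1 (plaintiff, a more-likely-than-not showing, weight exceeds 50): (a) 54 > 50 — meets.
  Stage 1 carried; the burden shifts to the defendant.
Stage 2 (defendant, any credible evidence, weight exceeds 13): (b) net 33−19=14 > 13 — meets.
  The defendant carries Stage 2; the plaintiff now bears the burden.
Stage 3 (plaintiff, a heightened civil standard, weight exceeds 71): (c) 72 > 71 — meets.
  All elements met at the final stage.
Every stage carried; the plaintiff prevails.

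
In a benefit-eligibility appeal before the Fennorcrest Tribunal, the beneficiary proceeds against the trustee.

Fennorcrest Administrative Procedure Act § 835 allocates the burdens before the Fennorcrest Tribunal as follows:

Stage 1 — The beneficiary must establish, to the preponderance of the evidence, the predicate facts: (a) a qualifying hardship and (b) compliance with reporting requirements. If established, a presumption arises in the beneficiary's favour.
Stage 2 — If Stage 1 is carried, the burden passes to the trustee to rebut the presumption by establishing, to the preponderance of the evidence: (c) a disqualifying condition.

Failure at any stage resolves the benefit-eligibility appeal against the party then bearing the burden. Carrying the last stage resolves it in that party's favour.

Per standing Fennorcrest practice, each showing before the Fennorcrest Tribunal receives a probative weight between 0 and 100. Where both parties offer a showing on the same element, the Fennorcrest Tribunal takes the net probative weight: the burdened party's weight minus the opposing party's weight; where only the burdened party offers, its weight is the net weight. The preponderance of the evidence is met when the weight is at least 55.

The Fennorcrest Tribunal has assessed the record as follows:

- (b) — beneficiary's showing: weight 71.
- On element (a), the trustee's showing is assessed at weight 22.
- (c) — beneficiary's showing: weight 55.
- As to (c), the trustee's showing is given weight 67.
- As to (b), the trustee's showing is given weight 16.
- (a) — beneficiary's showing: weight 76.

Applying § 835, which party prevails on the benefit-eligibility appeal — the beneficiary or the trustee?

At Stage 1 the beneficiary must meet the preponderance of the evidence (weight is at least 55): on (a) the weight is 76 less the opposing 22 gives net 54, which does not reach 55, so (a) does not meet the standard; on (b) the weight is 71 less the opposing 16 gives net 55, ≥ 55, so (b) meets the standard.
  Stage 1 not carried; the beneficiary fails its burden.
So the trustee prevails.

trustee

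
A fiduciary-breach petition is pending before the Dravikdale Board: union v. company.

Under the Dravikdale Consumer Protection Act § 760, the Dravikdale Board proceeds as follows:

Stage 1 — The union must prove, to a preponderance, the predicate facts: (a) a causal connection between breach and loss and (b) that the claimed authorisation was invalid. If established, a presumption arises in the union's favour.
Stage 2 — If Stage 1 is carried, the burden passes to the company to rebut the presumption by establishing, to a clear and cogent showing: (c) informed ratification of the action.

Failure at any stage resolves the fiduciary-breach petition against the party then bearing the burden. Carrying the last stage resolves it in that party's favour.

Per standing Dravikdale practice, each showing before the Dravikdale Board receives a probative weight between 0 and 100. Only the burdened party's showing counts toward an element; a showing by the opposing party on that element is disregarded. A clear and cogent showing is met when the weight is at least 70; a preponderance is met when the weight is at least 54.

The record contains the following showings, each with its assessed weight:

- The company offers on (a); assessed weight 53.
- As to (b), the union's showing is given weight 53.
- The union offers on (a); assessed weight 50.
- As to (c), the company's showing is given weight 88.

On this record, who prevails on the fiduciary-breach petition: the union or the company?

Stage 1 (union, a preponderance, weight is at least 54): (a) 50 (company's 53 disregarded) < 54 — fails; (b) 53 < 54 — fails.
  Stage 1 not carried; the union fails its burden.
The company prevails.

company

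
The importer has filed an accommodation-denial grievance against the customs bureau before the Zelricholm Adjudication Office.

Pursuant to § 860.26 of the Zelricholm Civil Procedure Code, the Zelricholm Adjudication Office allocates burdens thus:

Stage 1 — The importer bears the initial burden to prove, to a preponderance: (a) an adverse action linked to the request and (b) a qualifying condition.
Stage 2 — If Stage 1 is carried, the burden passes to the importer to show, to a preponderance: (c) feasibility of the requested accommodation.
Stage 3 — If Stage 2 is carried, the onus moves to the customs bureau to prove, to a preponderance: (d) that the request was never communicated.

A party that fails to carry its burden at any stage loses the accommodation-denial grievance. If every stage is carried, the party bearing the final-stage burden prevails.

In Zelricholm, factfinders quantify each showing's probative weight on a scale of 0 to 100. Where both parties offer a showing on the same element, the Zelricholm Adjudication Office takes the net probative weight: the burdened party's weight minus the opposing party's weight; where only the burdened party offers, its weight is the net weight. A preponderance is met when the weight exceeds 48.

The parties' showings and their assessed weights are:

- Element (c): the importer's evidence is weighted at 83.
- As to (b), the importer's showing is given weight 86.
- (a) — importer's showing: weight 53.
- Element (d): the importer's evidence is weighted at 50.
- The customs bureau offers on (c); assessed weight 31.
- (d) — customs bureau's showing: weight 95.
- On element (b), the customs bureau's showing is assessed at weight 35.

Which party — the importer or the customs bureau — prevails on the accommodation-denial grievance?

Stage 1 (importer, a preponderance, weight exceeds 48): (a) 53 > 48 — meets; (b) net 86−35=51 > 48 — meets.
  Stage 1 is satisfied; the importer continues to bear the burden.
Stage 2 (importer, a preponderance, weight exceeds 48): (c) net 83−31=52 > 48 — meets.
  All elements met. The burden passes to the customs bureau.
Stage 3 (customs bureau, a preponderance, weight exceeds 48): (d) net 95−50=45 ≤ 48 — fails.
  The customs bureau does not carry Stage 3.
The importer prevails.

importer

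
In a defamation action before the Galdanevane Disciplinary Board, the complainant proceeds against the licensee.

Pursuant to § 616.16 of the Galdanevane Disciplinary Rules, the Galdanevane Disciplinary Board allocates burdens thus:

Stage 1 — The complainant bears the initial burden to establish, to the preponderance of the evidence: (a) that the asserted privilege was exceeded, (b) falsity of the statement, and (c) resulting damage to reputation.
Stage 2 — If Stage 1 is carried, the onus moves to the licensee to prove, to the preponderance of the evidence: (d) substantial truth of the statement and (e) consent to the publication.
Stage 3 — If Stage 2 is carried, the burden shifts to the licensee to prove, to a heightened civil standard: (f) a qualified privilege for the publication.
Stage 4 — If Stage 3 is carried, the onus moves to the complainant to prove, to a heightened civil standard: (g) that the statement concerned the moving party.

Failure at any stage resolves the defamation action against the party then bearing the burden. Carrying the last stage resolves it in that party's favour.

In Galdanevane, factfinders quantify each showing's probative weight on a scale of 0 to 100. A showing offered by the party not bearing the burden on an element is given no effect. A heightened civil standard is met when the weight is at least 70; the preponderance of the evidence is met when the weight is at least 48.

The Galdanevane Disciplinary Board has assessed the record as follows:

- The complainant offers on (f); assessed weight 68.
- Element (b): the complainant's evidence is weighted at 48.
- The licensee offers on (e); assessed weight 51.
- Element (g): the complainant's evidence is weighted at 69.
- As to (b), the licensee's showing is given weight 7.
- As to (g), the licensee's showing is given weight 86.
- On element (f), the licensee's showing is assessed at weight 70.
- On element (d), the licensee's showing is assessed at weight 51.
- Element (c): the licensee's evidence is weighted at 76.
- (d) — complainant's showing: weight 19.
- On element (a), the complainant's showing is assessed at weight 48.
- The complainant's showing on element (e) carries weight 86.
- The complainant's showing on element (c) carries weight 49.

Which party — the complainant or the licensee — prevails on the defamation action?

licensee

Stage 1 (complainant, the preponderance of the evidence, weight is at least 48): (a) 48 ≥ 48 — meets; (b) 48 (licensee's 7 disregarded) ≥ 48 — meets; (c) 49 (licensee's 76 disregarded) ≥ 48 — meets.
  The complainant carries Stage 1; the licensee now bears the burden.
Stage 2 (licensee, the preponderance of the evidence, weight is at least 48): (d) 51 (complainant's 19 disregarded) ≥ 48 — meets; (e) 51 (complainant's 86 disregarded) ≥ 48 — meets.
  Stage 2 is satisfied; the licensee continues to bear the burden.
Stage 3 (licensee, a heightened civil standard, weight is at least 70): (f) 70 (complainant's 68 disregarded) ≥ 70 — meets.
  The licensee carries Stage 3; the complainant now bears the burden.
Stage 4 (complainant, a heightened civil standard, weight is at least 70): (g) 69 (licensee's 86 disregarded) < 70 — fails.
  Stage 4 not carried; the complainant fails its burden.
The licensee prevails.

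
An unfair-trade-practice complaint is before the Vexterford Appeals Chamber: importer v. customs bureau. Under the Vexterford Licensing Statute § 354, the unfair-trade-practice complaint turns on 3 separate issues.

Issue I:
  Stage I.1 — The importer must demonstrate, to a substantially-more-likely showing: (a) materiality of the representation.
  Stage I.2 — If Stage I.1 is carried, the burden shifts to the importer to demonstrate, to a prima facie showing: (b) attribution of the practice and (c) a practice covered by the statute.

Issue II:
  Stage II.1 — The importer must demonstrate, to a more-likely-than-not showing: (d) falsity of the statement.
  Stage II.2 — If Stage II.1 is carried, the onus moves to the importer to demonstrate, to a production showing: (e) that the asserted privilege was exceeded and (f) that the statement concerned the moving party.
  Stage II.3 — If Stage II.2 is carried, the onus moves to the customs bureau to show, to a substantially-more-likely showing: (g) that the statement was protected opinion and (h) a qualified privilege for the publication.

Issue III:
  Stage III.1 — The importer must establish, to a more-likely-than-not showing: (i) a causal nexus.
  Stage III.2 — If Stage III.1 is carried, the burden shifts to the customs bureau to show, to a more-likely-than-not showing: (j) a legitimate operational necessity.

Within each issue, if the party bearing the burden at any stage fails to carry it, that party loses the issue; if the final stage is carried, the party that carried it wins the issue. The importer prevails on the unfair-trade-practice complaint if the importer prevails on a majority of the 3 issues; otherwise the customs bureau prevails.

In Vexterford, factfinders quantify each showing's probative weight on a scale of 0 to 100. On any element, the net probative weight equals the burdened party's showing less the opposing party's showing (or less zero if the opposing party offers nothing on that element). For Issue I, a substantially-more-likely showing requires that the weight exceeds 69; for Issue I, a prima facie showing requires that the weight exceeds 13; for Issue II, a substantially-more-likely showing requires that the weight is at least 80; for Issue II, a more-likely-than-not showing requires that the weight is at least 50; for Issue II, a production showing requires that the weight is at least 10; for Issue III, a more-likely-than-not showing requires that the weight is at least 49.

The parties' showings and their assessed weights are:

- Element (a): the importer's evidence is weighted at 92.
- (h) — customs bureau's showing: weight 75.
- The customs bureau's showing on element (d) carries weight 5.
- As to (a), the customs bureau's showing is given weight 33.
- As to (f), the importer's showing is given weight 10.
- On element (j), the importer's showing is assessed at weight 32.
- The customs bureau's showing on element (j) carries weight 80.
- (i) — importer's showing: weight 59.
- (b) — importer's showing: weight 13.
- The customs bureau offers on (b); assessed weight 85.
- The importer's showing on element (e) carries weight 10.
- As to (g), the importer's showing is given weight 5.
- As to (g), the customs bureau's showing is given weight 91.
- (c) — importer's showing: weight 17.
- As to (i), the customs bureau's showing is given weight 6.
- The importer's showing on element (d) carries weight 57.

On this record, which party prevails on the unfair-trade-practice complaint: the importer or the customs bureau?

importer

— Issue I —
At Stage I.1 the importer must meet a substantially-more-likely showing (weight exceeds 69): on (a) the weight is 92 less the opposing 33 gives net 59, ≤ 69, so (a) does not meet the standard.
  The importer does not carry Stage I.1.
So the customs bureau prevails on this issue.
— Issue II —
Stage II.1 — burden on importer; standard: a more-likely-than-not showing (weight is at least 50).
    (d): 57 − 5 = 52 ≥ 50 [met]
  Stage II.1 is satisfied; the importer continues to bear the burden.
Stage II.2 — burden on importer; standard: a production showing (weight is at least 10).
    (e): 10 ≥ 10 [met]
    (f): 10 ≥ 10 [met]
  The importer carries Stage II.2; the customs bureau now bears the burden.
Stage II.3 — burden on customs bureau; standard: a substantially-more-likely showing (weight is at least 80).
    (g): 91 − 5 = 86 ≥ 80 [met]
    (h): 75 < 80 [not met]
  Not every element is met, so the customs bureau fails to carry Stage II.3.
The analysis ends at Stage II.3; the importer prevails on this issue.
— Issue III —
Stage III.1 — burden on importer; standard: a more-likely-than-not showing (weight is at least 49).
    (i): 59 − 6 = 53 ≥ 49 [met]
  Stage III.1 is satisfied; the onus moves to the customs bureau.
Stage III.2 — burden on customs bureau; standard: a more-likely-than-not showing (weight is at least 49).
    (j): 80 − 32 = 48 < 49 [not met]
  Stage III.2 not carried; the customs bureau fails its burden.
So the importer prevails on this issue.
Per-issue: Issue I → customs bureau; Issue II → importer; Issue III → importer. The importer must prevail on a majority of issues; overall, the importer prevails.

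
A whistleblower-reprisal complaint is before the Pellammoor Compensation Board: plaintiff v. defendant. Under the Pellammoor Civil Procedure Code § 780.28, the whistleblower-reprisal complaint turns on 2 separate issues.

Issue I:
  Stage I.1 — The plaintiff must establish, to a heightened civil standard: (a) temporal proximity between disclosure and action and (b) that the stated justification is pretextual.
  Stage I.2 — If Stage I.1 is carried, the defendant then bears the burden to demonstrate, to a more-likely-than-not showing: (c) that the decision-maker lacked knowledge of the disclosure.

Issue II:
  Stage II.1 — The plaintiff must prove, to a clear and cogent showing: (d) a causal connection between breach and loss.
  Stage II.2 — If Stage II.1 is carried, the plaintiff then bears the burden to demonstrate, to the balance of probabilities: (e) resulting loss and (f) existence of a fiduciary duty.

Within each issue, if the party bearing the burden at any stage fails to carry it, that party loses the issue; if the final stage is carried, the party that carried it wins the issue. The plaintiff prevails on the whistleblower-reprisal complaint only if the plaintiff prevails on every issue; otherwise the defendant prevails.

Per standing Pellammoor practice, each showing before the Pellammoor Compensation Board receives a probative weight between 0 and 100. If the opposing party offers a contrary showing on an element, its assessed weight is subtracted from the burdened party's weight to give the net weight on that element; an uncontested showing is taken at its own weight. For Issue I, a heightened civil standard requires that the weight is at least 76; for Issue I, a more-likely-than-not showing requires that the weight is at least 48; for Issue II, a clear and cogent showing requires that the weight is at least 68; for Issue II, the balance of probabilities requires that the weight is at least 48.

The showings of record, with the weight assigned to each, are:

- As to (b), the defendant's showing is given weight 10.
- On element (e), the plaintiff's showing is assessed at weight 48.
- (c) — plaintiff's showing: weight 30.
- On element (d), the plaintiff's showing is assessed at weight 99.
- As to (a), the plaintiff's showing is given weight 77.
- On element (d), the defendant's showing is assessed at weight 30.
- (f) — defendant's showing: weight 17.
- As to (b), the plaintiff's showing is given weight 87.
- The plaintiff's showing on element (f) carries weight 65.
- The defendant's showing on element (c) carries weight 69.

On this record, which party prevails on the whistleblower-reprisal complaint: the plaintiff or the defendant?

— Issue I —
At Stage I.1 the plaintiff must meet a heightened civil standard (weight is at least 76): on (a) the weight is 77, which does reach 76, so (a) meets the standard; on (b) the weight is 87 less the opposing 10 gives net 77, which does reach 76, so (b) meets the standard.
  Stage I.1 is satisfied; the onus moves to the defendant.
At Stage I.2 the defendant must meet a more-likely-than-not showing (weight is at least 48): on (c) the weight is 69 less the opposing 30 gives net 39, which does not reach 48, so (c) does not meet the standard.
  Not every element is met, so the defendant fails to carry Stage I.2.
So the plaintiff prevails on this issue.
— Issue II —
Stage II.1 (plaintiff, a clear and cogent showing, weight is at least 68): (d) net 99−30=69 ≥ 68 — meets.
  Stage II.1 is satisfied; the plaintiff continues to bear the burden.
Stage II.2 (plaintiff, the balance of probabilities, weight is at least 48): (e) 48 ≥ 48 — meets; (f) net 65−17=48 ≥ 48 — meets.
  Stage II.2 carried; the final stage is satisfied.
With every stage satisfied, the plaintiff prevails on this issue.
Per-issue: Issue I → plaintiff; Issue II → plaintiff. The plaintiff must prevail on every issue; overall, the plaintiff prevails.

plaintiff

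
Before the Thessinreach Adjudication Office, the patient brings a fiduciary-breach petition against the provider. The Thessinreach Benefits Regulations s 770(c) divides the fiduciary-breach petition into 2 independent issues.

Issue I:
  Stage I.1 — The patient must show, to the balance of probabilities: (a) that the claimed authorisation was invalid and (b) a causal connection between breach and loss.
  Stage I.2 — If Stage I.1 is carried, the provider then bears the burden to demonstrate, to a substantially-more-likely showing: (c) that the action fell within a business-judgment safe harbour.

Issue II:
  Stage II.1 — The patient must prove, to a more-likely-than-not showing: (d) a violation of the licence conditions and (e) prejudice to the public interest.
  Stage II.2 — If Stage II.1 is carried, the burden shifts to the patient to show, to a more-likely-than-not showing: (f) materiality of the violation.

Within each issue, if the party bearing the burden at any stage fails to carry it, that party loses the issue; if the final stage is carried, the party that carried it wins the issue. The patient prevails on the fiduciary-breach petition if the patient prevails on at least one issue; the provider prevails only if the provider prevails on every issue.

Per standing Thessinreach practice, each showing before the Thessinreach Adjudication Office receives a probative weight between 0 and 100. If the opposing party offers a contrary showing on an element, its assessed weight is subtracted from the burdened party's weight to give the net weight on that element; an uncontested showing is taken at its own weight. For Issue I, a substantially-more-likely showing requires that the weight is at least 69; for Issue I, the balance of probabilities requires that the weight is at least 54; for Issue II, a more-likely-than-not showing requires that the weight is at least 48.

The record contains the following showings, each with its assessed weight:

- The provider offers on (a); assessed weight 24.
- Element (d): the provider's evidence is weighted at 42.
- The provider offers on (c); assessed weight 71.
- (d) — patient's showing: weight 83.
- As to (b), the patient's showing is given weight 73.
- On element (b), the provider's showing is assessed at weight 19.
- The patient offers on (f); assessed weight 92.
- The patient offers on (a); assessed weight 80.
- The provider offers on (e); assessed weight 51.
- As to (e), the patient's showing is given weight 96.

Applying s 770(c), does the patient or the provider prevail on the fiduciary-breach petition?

— Issue I —
At Stage I.1 the patient must meet the balance of probabilities (weight is at least 54): on (a) the weight is 80 less the opposing 24 gives net 56, ≥ 54, so (a) meets the standard; on (b) the weight is 73 less the opposing 19 gives net 54, which does reach 54, so (b) meets the standard.
  Stage I.1 is satisfied; the onus moves to the provider.
At Stage I.2 the provider must meet a substantially-more-likely showing (weight is at least 69): on (c) the weight is 71, ≥ 69, so (c) meets the standard.
  All elements met at the final stage.
With every stage satisfied, the provider prevails on this issue.
— Issue II —
At Stage II.1 the patient must meet a more-likely-than-not showing (weight is at least 48): on (d) the weight is 83 less the opposing 42 gives net 41, which does not reach 48, so (d) does not meet the standard; on (e) the weight is 96 less the opposing 51 gives net 45, which does not reach 48, so (e) does not meet the standard.
  Stage II.1 not carried; the patient fails its burden.
The analysis ends at Stage II.1; the provider prevails on this issue.
Per-issue: Issue I → provider; Issue II → provider. The patient must prevail on at least one issue; overall, the provider prevails.

provider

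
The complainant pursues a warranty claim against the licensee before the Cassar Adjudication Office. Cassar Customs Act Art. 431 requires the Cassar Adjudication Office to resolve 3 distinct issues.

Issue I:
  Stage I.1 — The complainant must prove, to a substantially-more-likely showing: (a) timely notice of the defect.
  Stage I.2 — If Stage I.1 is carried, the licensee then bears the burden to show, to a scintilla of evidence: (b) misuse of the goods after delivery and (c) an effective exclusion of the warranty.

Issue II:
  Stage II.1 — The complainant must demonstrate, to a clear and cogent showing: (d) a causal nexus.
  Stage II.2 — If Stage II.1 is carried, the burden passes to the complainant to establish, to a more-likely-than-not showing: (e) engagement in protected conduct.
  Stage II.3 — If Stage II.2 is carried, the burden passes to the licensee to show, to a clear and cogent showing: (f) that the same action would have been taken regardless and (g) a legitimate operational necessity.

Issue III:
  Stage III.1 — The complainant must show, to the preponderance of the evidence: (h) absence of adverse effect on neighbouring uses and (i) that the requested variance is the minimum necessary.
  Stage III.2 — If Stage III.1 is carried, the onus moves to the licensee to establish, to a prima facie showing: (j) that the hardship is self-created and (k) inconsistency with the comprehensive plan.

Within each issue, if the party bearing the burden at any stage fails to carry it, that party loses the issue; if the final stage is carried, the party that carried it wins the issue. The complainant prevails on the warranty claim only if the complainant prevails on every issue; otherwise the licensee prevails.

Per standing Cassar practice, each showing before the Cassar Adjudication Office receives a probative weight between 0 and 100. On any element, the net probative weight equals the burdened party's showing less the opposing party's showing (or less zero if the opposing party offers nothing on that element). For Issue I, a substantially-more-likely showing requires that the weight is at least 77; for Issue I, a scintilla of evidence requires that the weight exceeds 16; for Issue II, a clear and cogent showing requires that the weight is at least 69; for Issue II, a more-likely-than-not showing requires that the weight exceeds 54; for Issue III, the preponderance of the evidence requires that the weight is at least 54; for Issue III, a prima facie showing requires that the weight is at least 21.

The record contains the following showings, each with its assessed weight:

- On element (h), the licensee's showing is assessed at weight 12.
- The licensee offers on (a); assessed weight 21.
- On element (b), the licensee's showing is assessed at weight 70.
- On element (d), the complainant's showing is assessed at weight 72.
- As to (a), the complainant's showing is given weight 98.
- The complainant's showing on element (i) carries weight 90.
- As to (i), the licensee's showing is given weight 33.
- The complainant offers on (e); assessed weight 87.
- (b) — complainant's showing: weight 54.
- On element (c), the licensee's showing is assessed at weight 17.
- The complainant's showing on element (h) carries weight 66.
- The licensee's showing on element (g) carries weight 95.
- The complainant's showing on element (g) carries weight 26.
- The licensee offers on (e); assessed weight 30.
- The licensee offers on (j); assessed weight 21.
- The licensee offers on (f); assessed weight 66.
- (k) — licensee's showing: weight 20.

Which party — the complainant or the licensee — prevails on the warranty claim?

— Issue I —
At Stage I.1 the complainant must meet a substantially-more-likely showing (weight is at least 77): on (a) the weight is 98 less the opposing 21 gives net 77, which does reach 77, so (a) meets the standard.
  All elements met. The burden passes to the licensee.
At Stage I.2 the licensee must meet a scintilla of evidence (weight exceeds 16): on (b) the weight is 70 less the opposing 54 gives net 16, ≤ 16, so (b) does not meet the standard; on (c) the weight is 17, > 16, so (c) meets the standard.
  Not every element is met, so the licensee fails to carry Stage I.2.
So the complainant prevails on this issue.
— Issue II —
At Stage II.1 the complainant must meet a clear and cogent showing (weight is at least 69): on (d) the weight is 72, which does reach 69, so (d) meets the standard.
  All elements met. The complainant retains the burden for Stage II.2.
At Stage II.2 the complainant must meet a more-likely-than-not showing (weight exceeds 54): on (e) the weight is 87 less the opposing 30 gives net 57, which does exceed 54, so (e) meets the standard.
  Stage II.2 carried; the burden shifts to the licensee.
At Stage II.3 the licensee must meet a clear and cogent showing (weight is at least 69): on (f) the weight is 66, which does not reach 69, so (f) does not meet the standard; on (g) the weight is 95 less the opposing 26 gives net 69, ≥ 69, so (g) meets the standard.
  The licensee does not carry Stage II.3.
The analysis ends at Stage II.3; the complainant prevails on this issue.
— Issue III —
Stage III.1 — burden on complainant; standard: the preponderance of the evidence (weight is at least 54).
    (h): 66 − 12 = 54 ≥ 54 [met]
    (i): 90 − 33 = 57 ≥ 54 [met]
  Stage III.1 is satisfied; the onus moves to the licensee.
Stage III.2 — burden on licensee; standard: a prima facie showing (weight is at least 21).
    (j): 21 ≥ 21 [met]
    (k): 20 < 21 [not met]
  The licensee does not carry Stage III.2.
The analysis ends at Stage III.2; the complainant prevails on this issue.
Per-issue: Issue I → complainant; Issue II → complainant; Issue III → complainant. The complainant must prevail on every issue; overall, the complainant prevails.

complainant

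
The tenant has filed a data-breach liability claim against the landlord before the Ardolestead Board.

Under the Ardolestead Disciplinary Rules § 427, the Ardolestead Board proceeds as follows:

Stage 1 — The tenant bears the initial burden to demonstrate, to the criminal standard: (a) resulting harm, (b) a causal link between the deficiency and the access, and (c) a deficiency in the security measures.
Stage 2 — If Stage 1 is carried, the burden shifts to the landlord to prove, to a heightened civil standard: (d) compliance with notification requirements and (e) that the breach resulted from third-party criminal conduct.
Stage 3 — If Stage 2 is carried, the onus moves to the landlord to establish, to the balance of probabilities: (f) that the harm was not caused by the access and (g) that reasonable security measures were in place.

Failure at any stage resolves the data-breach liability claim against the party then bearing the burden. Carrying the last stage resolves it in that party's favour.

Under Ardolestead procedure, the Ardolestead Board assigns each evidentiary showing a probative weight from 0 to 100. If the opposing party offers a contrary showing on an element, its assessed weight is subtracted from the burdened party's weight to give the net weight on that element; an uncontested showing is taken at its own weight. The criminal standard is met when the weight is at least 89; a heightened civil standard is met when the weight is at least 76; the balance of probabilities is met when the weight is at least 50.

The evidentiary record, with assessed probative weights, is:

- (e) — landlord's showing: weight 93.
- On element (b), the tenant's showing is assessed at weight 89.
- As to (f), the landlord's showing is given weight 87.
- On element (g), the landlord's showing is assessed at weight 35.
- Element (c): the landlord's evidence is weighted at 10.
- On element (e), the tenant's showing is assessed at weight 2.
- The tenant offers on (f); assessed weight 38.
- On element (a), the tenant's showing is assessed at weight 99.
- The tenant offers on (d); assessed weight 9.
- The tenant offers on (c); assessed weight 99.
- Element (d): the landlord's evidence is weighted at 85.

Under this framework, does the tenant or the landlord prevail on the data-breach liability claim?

At Stage 1 the tenant must meet the criminal standard (weight is at least 89): on (a) the weight is 99, which does reach 89, so (a) meets the standard; on (b) the weight is 89, ≥ 89, so (b) meets the standard; on (c) the weight is 99 less the opposing 10 gives net 89, ≥ 89, so (c) meets the standard.
  Stage 1 is satisfied; the onus moves to the landlord.
At Stage 2 the landlord must meet a heightened civil standard (weight is at least 76): on (d) the weight is 85 less the opposing 9 gives net 76, which does reach 76, so (d) meets the standard; on (e) the weight is 93 less the opposing 2 gives net 91, which does reach 76, so (e) meets the standard.
  Stage 2 is satisfied; the landlord continues to bear the burden.
At Stage 3 the landlord must meet the balance of probabilities (weight is at least 50): on (f) the weight is 87 less the opposing 38 gives net 49, which does not reach 50, so (f) does not meet the standard; on (g) the weight is 35, which does not reach 50, so (g) does not meet the standard.
  The landlord does not carry Stage 3.
The analysis ends at Stage 3; the tenant prevails.

tenant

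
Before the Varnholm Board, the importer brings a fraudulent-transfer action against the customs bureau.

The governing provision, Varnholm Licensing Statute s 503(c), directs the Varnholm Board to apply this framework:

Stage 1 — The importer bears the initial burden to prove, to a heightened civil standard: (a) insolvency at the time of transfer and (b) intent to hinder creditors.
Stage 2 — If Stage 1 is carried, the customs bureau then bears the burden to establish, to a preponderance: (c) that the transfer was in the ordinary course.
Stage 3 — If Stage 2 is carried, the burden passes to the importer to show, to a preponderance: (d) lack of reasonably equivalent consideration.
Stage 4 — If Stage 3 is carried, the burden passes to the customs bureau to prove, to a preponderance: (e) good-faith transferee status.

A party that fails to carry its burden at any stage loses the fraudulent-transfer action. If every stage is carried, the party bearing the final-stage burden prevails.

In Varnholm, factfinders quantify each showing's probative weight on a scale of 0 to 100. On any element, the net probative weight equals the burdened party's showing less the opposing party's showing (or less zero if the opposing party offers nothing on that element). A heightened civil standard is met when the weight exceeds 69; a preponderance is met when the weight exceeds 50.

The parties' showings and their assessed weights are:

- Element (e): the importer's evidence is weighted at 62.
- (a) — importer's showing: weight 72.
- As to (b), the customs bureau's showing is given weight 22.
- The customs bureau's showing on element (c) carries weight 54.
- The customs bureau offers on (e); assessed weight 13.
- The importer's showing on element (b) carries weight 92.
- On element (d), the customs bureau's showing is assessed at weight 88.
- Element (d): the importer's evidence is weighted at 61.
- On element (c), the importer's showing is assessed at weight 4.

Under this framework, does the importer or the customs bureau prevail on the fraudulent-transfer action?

importer

Stage 1 — burden on importer; standard: a heightened civil standard (weight exceeds 69).
    (a): 72 > 69 [met]
    (b): 92 − 22 = 70 > 69 [met]
  Stage 1 carried; the burden shifts to the customs bureau.
Stage 2 — burden on customs bureau; standard: a preponderance (weight exceeds 50).
    (c): 54 − 4 = 50 ≤ 50 [not met]
  Not every element is met, so the customs bureau fails to carry Stage 2.
The analysis ends at Stage 2; the importer prevails.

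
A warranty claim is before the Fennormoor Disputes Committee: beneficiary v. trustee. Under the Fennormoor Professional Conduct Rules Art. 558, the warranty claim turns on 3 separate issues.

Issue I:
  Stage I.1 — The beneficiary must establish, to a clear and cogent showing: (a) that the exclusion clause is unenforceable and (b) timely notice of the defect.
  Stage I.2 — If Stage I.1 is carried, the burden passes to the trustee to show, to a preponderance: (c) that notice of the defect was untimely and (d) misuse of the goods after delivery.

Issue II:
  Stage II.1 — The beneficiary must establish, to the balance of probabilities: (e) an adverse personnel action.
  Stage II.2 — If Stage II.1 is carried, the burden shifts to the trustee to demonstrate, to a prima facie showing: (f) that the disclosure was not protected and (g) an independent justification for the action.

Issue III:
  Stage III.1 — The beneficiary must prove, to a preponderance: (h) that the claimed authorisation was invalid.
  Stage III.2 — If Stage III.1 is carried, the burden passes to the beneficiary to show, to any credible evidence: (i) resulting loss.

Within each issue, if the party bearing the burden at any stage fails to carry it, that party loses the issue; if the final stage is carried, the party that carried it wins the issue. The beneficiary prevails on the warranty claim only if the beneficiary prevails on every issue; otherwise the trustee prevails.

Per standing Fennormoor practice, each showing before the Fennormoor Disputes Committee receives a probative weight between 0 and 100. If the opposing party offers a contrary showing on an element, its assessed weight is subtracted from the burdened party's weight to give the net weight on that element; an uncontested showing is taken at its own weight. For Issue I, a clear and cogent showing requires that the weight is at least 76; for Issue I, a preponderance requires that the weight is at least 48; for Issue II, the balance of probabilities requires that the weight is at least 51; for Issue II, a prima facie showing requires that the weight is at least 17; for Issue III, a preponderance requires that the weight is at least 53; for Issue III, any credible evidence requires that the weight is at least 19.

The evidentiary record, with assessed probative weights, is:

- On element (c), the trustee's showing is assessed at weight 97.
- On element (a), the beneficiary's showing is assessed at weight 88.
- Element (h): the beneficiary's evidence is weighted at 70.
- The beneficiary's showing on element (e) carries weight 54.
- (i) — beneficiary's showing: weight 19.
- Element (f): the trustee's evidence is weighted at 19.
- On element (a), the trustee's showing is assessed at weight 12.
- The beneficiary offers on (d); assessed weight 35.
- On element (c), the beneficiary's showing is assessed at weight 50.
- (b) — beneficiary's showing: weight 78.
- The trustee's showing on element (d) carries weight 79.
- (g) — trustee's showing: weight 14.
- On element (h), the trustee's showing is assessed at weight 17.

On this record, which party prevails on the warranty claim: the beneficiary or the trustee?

beneficiary

— Issue I —
At Stage I.1 the beneficiary must meet a clear and cogent showing (weight is at least 76): on (a) the weight is 88 less the opposing 12 gives net 76, which does reach 76, so (a) meets the standard; on (b) the weight is 78, ≥ 76, so (b) meets the standard.
  Stage I.1 carried; the burden shifts to the trustee.
At Stage I.2 the trustee must meet a preponderance (weight is at least 48): on (c) the weight is 97 less the opposing 50 gives net 47, which does not reach 48, so (c) does not meet the standard; on (d) the weight is 79 less the opposing 35 gives net 44, < 48, so (d) does not meet the standard.
  The trustee does not carry Stage I.2.
So the beneficiary prevails on this issue.
— Issue II —
At Stage II.1 the beneficiary must meet the balance of probabilities (weight is at least 51): on (e) the weight is 54, ≥ 51, so (e) meets the standard.
  All elements met. The burden passes to the trustee.
At Stage II.2 the trustee must meet a prima facie showing (weight is at least 17): on (f) the weight is 19, which does reach 17, so (f) meets the standard; on (g) the weight is 14, which does not reach 17, so (g) does not meet the standard.
  Stage II.2 not carried; the trustee fails its burden.
The analysis ends at Stage II.2; the beneficiary prevails on this issue.
— Issue III —
Stage III.1 — burden on beneficiary; standard: a preponderance (weight is at least 53).
    (h): 70 − 17 = 53 ≥ 53 [met]
  All elements met. The beneficiary retains the burden for Stage III.2.
Stage III.2 — burden on beneficiary; standard: any credible evidence (weight is at least 19).
    (i): 19 ≥ 19 [met]
  Stage III.2 carried; the final stage is satisfied.
Every stage carried; the beneficiary prevails on this issue.
Per-issue: Issue I → beneficiary; Issue II → beneficiary; Issue III → beneficiary. The beneficiary must prevail on every issue; overall, the beneficiary prevails.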